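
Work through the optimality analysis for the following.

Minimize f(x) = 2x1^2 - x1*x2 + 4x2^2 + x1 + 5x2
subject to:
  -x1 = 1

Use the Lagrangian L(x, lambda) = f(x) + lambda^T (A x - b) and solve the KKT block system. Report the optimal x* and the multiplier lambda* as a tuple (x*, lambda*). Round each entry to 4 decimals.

Form the Lagrangian:
  L(x, lambda) = (1/2) x^T Q x + c^T x + lambda^T (A x - b)
Stationarity (grad_x L = 0): Q x + c + A^T lambda = 0.
Primal feasibility: A x = b.

This gives the KKT block system:
  [ Q   A^T ] [ x     ]   [-c ]
  [ A    0  ] [ lambda ] = [ b ]

Solving the linear system:
  x*      = (-1, -0.75)
  lambda* = (-2.25)
  f(x*)   = -1.25

x* = (-1, -0.75), lambda* = (-2.25)


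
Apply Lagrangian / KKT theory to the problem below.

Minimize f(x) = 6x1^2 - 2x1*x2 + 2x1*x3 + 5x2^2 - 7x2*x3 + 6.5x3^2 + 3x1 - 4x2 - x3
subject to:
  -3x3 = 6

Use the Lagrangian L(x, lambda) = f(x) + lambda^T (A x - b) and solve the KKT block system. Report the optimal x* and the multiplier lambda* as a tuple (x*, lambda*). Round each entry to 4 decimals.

Form the Lagrangian:
  L(x, lambda) = (1/2) x^T Q x + c^T x + lambda^T (A x - b)
Stationarity (grad_x L = 0): Q x + c + A^T lambda = 0.
Primal feasibility: A x = b.

This gives the KKT block system:
  [ Q   A^T ] [ x     ]   [-c ]
  [ A    0  ] [ lambda ] = [ b ]

Solving the linear system:
  x*      = (-0.0862, -1.0172, -2)
  lambda* = (-6.6839)
  f(x*)   = 22.9569

x* = (-0.0862, -1.0172, -2), lambda* = (-6.6839)


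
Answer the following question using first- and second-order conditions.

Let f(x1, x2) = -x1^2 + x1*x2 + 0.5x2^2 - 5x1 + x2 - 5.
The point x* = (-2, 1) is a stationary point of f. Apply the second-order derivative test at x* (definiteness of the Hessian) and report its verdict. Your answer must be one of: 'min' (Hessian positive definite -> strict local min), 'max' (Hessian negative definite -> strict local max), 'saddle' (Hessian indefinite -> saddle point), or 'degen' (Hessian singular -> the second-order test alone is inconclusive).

Compute the Hessian H = grad^2 f:
  H = [[-2, 1], [1, 1]]
Verify stationarity: grad f(x*) = H x* + g = (0, 0).
Eigenvalues of H: -2.3028, 1.3028.
Eigenvalues have mixed signs, so H is indefinite -> x* is a saddle point.

saddle


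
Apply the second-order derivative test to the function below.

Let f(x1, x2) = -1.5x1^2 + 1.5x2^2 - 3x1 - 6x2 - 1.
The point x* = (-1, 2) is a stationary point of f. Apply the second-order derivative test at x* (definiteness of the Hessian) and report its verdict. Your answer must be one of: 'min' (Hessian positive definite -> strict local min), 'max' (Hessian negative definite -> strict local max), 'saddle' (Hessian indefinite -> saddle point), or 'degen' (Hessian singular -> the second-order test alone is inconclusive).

Compute the Hessian H = grad^2 f:
  H = [[-3, 0], [0, 3]]
Verify stationarity: grad f(x*) = H x* + g = (0, 0).
Eigenvalues of H: -3, 3.
Eigenvalues have mixed signs, so H is indefinite -> x* is a saddle point.

saddle


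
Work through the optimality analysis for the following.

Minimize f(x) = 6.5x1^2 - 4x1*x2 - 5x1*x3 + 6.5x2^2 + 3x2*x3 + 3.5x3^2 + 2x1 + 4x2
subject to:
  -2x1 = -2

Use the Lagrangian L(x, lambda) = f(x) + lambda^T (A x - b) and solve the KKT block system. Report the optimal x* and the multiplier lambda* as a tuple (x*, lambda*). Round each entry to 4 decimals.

Form the Lagrangian:
  L(x, lambda) = (1/2) x^T Q x + c^T x + lambda^T (A x - b)
Stationarity (grad_x L = 0): Q x + c + A^T lambda = 0.
Primal feasibility: A x = b.

This gives the KKT block system:
  [ Q   A^T ] [ x     ]   [-c ]
  [ A    0  ] [ lambda ] = [ b ]

Solving the linear system:
  x*      = (1, -0.1829, 0.7927)
  lambda* = (5.8841)
  f(x*)   = 6.5183

x* = (1, -0.1829, 0.7927), lambda* = (5.8841)


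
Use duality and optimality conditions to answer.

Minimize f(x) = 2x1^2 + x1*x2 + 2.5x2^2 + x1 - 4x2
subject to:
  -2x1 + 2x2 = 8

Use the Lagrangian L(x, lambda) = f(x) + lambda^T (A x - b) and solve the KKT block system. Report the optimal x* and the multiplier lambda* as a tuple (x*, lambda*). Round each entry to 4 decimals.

Form the Lagrangian:
  L(x, lambda) = (1/2) x^T Q x + c^T x + lambda^T (A x - b)
Stationarity (grad_x L = 0): Q x + c + A^T lambda = 0.
Primal feasibility: A x = b.

This gives the KKT block system:
  [ Q   A^T ] [ x     ]   [-c ]
  [ A    0  ] [ lambda ] = [ b ]

Solving the linear system:
  x*      = (-1.9091, 2.0909)
  lambda* = (-2.2727)
  f(x*)   = 3.9545

x* = (-1.9091, 2.0909), lambda* = (-2.2727)


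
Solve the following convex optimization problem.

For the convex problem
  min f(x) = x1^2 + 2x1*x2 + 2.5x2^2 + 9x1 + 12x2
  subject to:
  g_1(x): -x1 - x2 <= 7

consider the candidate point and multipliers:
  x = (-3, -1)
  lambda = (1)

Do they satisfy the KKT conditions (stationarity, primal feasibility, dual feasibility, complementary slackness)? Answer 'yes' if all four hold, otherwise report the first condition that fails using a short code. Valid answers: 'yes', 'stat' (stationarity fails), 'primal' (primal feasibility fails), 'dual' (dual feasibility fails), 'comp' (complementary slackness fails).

Gradient of f: grad f(x) = Q x + c = (1, 1)
Constraint values g_i(x) = a_i^T x - b_i:
  g_1((-3, -1)) = -3
Stationarity residual: grad f(x) + sum_i lambda_i a_i = (0, 0)
  -> stationarity OK
Primal feasibility (all g_i <= 0): OK
Dual feasibility (all lambda_i >= 0): OK
Complementary slackness (lambda_i * g_i(x) = 0 for all i): FAILS

Verdict: the first failing condition is complementary_slackness -> comp.

comp


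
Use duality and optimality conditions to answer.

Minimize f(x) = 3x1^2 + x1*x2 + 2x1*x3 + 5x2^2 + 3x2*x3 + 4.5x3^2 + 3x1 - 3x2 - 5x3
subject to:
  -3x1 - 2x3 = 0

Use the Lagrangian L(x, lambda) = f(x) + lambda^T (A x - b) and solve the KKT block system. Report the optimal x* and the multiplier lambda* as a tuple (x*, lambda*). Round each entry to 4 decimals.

Form the Lagrangian:
  L(x, lambda) = (1/2) x^T Q x + c^T x + lambda^T (A x - b)
Stationarity (grad_x L = 0): Q x + c + A^T lambda = 0.
Primal feasibility: A x = b.

This gives the KKT block system:
  [ Q   A^T ] [ x     ]   [-c ]
  [ A    0  ] [ lambda ] = [ b ]

Solving the linear system:
  x*      = (-0.4967, 0.1261, 0.7451)
  lambda* = (0.5453)
  f(x*)   = -2.797

x* = (-0.4967, 0.1261, 0.7451), lambda* = (0.5453)


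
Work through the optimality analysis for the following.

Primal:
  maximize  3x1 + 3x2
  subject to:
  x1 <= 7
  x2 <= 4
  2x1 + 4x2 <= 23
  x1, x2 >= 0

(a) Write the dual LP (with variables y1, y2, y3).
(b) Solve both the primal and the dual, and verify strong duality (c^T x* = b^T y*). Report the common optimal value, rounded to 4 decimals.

The standard primal-dual pair for 'max c^T x s.t. A x <= b, x >= 0' is:
  Dual:  min b^T y  s.t.  A^T y >= c,  y >= 0.

So the dual LP is:
  minimize  7y1 + 4y2 + 23y3
  subject to:
    y1 + 2y3 >= 3
    y2 + 4y3 >= 3
    y1, y2, y3 >= 0

Solving the primal: x* = (7, 2.25).
  primal value c^T x* = 27.75.
Solving the dual: y* = (1.5, 0, 0.75).
  dual value b^T y* = 27.75.
Strong duality: c^T x* = b^T y*. Confirmed.

27.75


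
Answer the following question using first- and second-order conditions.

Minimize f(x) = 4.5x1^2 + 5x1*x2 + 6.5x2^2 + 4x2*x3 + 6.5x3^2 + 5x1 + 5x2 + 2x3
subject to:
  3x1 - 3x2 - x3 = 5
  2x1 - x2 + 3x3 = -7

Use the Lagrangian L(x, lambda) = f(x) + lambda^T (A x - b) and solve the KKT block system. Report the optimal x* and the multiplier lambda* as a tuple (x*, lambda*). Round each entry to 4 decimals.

Form the Lagrangian:
  L(x, lambda) = (1/2) x^T Q x + c^T x + lambda^T (A x - b)
Stationarity (grad_x L = 0): Q x + c + A^T lambda = 0.
Primal feasibility: A x = b.

This gives the KKT block system:
  [ Q   A^T ] [ x     ]   [-c ]
  [ A    0  ] [ lambda ] = [ b ]

Solving the linear system:
  x*      = (0.1716, -0.6112, -2.6515)
  lambda* = (-7.2995, 9.2049)
  f(x*)   = 46.7154

x* = (0.1716, -0.6112, -2.6515), lambda* = (-7.2995, 9.2049)


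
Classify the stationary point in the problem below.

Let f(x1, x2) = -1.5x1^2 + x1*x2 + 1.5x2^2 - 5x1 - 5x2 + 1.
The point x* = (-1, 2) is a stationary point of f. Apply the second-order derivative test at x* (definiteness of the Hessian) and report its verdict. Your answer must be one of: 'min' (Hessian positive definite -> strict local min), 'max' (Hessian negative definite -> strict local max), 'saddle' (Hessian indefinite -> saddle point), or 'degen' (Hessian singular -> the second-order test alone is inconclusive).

Compute the Hessian H = grad^2 f:
  H = [[-3, 1], [1, 3]]
Verify stationarity: grad f(x*) = H x* + g = (0, 0).
Eigenvalues of H: -3.1623, 3.1623.
Eigenvalues have mixed signs, so H is indefinite -> x* is a saddle point.

saddle


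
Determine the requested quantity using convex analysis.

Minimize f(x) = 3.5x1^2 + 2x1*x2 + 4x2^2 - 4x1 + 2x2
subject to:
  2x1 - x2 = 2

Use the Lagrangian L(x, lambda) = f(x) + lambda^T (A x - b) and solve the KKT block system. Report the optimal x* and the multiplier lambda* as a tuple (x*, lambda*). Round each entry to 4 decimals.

Form the Lagrangian:
  L(x, lambda) = (1/2) x^T Q x + c^T x + lambda^T (A x - b)
Stationarity (grad_x L = 0): Q x + c + A^T lambda = 0.
Primal feasibility: A x = b.

This gives the KKT block system:
  [ Q   A^T ] [ x     ]   [-c ]
  [ A    0  ] [ lambda ] = [ b ]

Solving the linear system:
  x*      = (0.766, -0.4681)
  lambda* = (-0.2128)
  f(x*)   = -1.7872

x* = (0.766, -0.4681), lambda* = (-0.2128)


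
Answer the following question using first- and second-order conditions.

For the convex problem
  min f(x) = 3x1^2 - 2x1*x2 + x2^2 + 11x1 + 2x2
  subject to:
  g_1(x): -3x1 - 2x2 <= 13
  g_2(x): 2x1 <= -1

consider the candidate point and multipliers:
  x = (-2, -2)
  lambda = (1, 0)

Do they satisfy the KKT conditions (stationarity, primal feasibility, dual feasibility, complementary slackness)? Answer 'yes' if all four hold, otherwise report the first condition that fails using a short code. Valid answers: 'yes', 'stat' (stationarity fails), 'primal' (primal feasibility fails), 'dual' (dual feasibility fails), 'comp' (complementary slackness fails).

Gradient of f: grad f(x) = Q x + c = (3, 2)
Constraint values g_i(x) = a_i^T x - b_i:
  g_1((-2, -2)) = -3
  g_2((-2, -2)) = -3
Stationarity residual: grad f(x) + sum_i lambda_i a_i = (0, 0)
  -> stationarity OK
Primal feasibility (all g_i <= 0): OK
Dual feasibility (all lambda_i >= 0): OK
Complementary slackness (lambda_i * g_i(x) = 0 for all i): FAILS

Verdict: the first failing condition is complementary_slackness -> comp.

comp


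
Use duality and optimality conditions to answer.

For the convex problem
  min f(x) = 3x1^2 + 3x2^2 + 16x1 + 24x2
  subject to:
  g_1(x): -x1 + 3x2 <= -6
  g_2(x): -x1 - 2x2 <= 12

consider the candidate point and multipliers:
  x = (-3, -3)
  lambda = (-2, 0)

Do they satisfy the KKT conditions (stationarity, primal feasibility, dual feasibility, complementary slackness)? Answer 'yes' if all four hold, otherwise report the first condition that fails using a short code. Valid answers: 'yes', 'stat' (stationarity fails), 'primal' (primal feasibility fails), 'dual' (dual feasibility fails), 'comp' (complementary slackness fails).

Gradient of f: grad f(x) = Q x + c = (-2, 6)
Constraint values g_i(x) = a_i^T x - b_i:
  g_1((-3, -3)) = 0
  g_2((-3, -3)) = -3
Stationarity residual: grad f(x) + sum_i lambda_i a_i = (0, 0)
  -> stationarity OK
Primal feasibility (all g_i <= 0): OK
Dual feasibility (all lambda_i >= 0): FAILS
Complementary slackness (lambda_i * g_i(x) = 0 for all i): OK

Verdict: the first failing condition is dual_feasibility -> dual.

dual


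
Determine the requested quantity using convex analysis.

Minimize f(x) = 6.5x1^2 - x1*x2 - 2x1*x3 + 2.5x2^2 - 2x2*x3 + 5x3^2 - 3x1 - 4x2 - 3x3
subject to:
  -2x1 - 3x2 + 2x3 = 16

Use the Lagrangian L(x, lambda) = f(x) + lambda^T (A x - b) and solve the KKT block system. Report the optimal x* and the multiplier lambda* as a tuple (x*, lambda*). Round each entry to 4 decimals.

Form the Lagrangian:
  L(x, lambda) = (1/2) x^T Q x + c^T x + lambda^T (A x - b)
Stationarity (grad_x L = 0): Q x + c + A^T lambda = 0.
Primal feasibility: A x = b.

This gives the KKT block system:
  [ Q   A^T ] [ x     ]   [-c ]
  [ A    0  ] [ lambda ] = [ b ]

Solving the linear system:
  x*      = (-1.1832, -3.9466, 0.8969)
  lambda* = (-8.1145)
  f(x*)   = 73.2385

x* = (-1.1832, -3.9466, 0.8969), lambda* = (-8.1145)


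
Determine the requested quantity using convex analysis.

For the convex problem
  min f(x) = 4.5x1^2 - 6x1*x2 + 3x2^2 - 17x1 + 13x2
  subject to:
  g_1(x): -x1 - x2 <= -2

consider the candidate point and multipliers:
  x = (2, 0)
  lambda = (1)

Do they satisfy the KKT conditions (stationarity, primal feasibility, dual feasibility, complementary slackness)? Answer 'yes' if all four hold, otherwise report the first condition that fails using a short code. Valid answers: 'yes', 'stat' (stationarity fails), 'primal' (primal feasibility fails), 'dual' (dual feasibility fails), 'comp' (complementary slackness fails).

Gradient of f: grad f(x) = Q x + c = (1, 1)
Constraint values g_i(x) = a_i^T x - b_i:
  g_1((2, 0)) = 0
Stationarity residual: grad f(x) + sum_i lambda_i a_i = (0, 0)
  -> stationarity OK
Primal feasibility (all g_i <= 0): OK
Dual feasibility (all lambda_i >= 0): OK
Complementary slackness (lambda_i * g_i(x) = 0 for all i): OK

Verdict: yes, KKT holds.

yes


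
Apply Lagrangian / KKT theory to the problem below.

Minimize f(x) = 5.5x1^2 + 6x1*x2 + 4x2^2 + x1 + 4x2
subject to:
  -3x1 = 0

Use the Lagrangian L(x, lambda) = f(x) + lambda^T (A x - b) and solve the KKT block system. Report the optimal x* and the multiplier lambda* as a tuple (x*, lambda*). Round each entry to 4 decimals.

Form the Lagrangian:
  L(x, lambda) = (1/2) x^T Q x + c^T x + lambda^T (A x - b)
Stationarity (grad_x L = 0): Q x + c + A^T lambda = 0.
Primal feasibility: A x = b.

This gives the KKT block system:
  [ Q   A^T ] [ x     ]   [-c ]
  [ A    0  ] [ lambda ] = [ b ]

Solving the linear system:
  x*      = (0, -0.5)
  lambda* = (-0.6667)
  f(x*)   = -1

x* = (0, -0.5), lambda* = (-0.6667)


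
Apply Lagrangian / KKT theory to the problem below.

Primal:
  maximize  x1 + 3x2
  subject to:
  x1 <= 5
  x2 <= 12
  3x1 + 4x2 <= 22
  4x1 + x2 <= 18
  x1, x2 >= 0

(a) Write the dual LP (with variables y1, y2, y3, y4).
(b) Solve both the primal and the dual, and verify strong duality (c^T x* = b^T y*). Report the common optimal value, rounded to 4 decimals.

The standard primal-dual pair for 'max c^T x s.t. A x <= b, x >= 0' is:
  Dual:  min b^T y  s.t.  A^T y >= c,  y >= 0.

So the dual LP is:
  minimize  5y1 + 12y2 + 22y3 + 18y4
  subject to:
    y1 + 3y3 + 4y4 >= 1
    y2 + 4y3 + y4 >= 3
    y1, y2, y3, y4 >= 0

Solving the primal: x* = (0, 5.5).
  primal value c^T x* = 16.5.
Solving the dual: y* = (0, 0, 0.75, 0).
  dual value b^T y* = 16.5.
Strong duality: c^T x* = b^T y*. Confirmed.

16.5


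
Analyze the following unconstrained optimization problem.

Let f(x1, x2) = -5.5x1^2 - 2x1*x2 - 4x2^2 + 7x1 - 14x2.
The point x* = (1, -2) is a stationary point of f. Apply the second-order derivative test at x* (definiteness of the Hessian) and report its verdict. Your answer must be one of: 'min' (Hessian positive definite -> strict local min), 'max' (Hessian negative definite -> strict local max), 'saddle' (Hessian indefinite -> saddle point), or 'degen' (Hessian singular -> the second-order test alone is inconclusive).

Compute the Hessian H = grad^2 f:
  H = [[-11, -2], [-2, -8]]
Verify stationarity: grad f(x*) = H x* + g = (0, 0).
Eigenvalues of H: -12, -7.
Both eigenvalues < 0, so H is negative definite -> x* is a strict local max.

max


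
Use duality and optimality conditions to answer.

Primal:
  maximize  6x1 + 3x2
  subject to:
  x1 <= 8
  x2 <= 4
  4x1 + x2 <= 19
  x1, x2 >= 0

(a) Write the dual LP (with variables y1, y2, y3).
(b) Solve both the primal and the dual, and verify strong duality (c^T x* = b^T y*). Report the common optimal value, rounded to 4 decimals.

The standard primal-dual pair for 'max c^T x s.t. A x <= b, x >= 0' is:
  Dual:  min b^T y  s.t.  A^T y >= c,  y >= 0.

So the dual LP is:
  minimize  8y1 + 4y2 + 19y3
  subject to:
    y1 + 4y3 >= 6
    y2 + y3 >= 3
    y1, y2, y3 >= 0

Solving the primal: x* = (3.75, 4).
  primal value c^T x* = 34.5.
Solving the dual: y* = (0, 1.5, 1.5).
  dual value b^T y* = 34.5.
Strong duality: c^T x* = b^T y*. Confirmed.

34.5


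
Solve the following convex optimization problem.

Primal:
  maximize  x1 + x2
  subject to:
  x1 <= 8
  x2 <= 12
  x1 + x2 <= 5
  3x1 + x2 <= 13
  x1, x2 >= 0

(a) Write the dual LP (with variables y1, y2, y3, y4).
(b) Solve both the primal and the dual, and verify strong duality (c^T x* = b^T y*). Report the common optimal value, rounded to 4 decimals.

The standard primal-dual pair for 'max c^T x s.t. A x <= b, x >= 0' is:
  Dual:  min b^T y  s.t.  A^T y >= c,  y >= 0.

So the dual LP is:
  minimize  8y1 + 12y2 + 5y3 + 13y4
  subject to:
    y1 + y3 + 3y4 >= 1
    y2 + y3 + y4 >= 1
    y1, y2, y3, y4 >= 0

Solving the primal: x* = (4, 1).
  primal value c^T x* = 5.
Solving the dual: y* = (0, 0, 1, 0).
  dual value b^T y* = 5.
Strong duality: c^T x* = b^T y*. Confirmed.

5


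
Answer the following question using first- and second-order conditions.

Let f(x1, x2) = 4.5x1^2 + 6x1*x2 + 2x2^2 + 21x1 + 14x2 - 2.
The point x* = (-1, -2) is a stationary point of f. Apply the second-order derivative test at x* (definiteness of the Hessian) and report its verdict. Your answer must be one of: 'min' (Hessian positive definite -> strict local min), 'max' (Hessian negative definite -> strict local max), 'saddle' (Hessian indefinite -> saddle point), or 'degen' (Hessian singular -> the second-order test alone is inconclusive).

Compute the Hessian H = grad^2 f:
  H = [[9, 6], [6, 4]]
Verify stationarity: grad f(x*) = H x* + g = (0, 0).
Eigenvalues of H: 0, 13.
H has a zero eigenvalue (singular; positive semidefinite but not definite), so H is neither positive definite, negative definite, nor indefinite. The second-order test alone is inconclusive -> degen.
(Indeed, f is constant along the null direction of H through x*, so x* is not a strict local extremum.)

degen


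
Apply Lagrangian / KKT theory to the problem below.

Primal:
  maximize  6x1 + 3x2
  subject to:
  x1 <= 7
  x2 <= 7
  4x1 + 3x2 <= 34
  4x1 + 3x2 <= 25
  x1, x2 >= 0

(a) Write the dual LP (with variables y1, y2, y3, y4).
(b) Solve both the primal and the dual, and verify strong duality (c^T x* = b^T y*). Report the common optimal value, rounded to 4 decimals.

The standard primal-dual pair for 'max c^T x s.t. A x <= b, x >= 0' is:
  Dual:  min b^T y  s.t.  A^T y >= c,  y >= 0.

So the dual LP is:
  minimize  7y1 + 7y2 + 34y3 + 25y4
  subject to:
    y1 + 4y3 + 4y4 >= 6
    y2 + 3y3 + 3y4 >= 3
    y1, y2, y3, y4 >= 0

Solving the primal: x* = (6.25, 0).
  primal value c^T x* = 37.5.
Solving the dual: y* = (0, 0, 0, 1.5).
  dual value b^T y* = 37.5.
Strong duality: c^T x* = b^T y*. Confirmed.

37.5


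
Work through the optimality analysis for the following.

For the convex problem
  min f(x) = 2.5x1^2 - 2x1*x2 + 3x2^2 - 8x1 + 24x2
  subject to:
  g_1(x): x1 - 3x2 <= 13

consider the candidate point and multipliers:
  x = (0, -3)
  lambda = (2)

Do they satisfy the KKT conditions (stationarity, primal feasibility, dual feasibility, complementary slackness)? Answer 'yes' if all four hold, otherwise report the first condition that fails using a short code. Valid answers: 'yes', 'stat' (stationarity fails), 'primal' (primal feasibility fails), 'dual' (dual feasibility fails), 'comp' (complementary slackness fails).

Gradient of f: grad f(x) = Q x + c = (-2, 6)
Constraint values g_i(x) = a_i^T x - b_i:
  g_1((0, -3)) = -4
Stationarity residual: grad f(x) + sum_i lambda_i a_i = (0, 0)
  -> stationarity OK
Primal feasibility (all g_i <= 0): OK
Dual feasibility (all lambda_i >= 0): OK
Complementary slackness (lambda_i * g_i(x) = 0 for all i): FAILS

Verdict: the first failing condition is complementary_slackness -> comp.

comp


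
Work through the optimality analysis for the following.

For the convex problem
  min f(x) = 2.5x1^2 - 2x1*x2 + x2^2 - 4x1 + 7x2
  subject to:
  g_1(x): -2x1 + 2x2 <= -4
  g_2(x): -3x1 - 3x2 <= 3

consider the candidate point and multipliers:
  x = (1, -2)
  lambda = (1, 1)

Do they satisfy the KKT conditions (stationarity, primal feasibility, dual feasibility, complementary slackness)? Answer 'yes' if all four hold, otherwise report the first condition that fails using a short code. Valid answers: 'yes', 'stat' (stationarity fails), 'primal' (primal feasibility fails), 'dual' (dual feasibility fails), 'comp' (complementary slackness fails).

Gradient of f: grad f(x) = Q x + c = (5, 1)
Constraint values g_i(x) = a_i^T x - b_i:
  g_1((1, -2)) = -2
  g_2((1, -2)) = 0
Stationarity residual: grad f(x) + sum_i lambda_i a_i = (0, 0)
  -> stationarity OK
Primal feasibility (all g_i <= 0): OK
Dual feasibility (all lambda_i >= 0): OK
Complementary slackness (lambda_i * g_i(x) = 0 for all i): FAILS

Verdict: the first failing condition is complementary_slackness -> comp.

comp


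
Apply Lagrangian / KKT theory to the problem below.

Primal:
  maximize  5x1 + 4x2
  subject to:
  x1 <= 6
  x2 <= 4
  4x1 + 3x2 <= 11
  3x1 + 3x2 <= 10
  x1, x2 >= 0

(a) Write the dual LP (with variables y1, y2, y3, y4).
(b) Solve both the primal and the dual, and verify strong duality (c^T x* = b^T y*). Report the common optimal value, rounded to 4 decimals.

The standard primal-dual pair for 'max c^T x s.t. A x <= b, x >= 0' is:
  Dual:  min b^T y  s.t.  A^T y >= c,  y >= 0.

So the dual LP is:
  minimize  6y1 + 4y2 + 11y3 + 10y4
  subject to:
    y1 + 4y3 + 3y4 >= 5
    y2 + 3y3 + 3y4 >= 4
    y1, y2, y3, y4 >= 0

Solving the primal: x* = (1, 2.3333).
  primal value c^T x* = 14.3333.
Solving the dual: y* = (0, 0, 1, 0.3333).
  dual value b^T y* = 14.3333.
Strong duality: c^T x* = b^T y*. Confirmed.

14.3333


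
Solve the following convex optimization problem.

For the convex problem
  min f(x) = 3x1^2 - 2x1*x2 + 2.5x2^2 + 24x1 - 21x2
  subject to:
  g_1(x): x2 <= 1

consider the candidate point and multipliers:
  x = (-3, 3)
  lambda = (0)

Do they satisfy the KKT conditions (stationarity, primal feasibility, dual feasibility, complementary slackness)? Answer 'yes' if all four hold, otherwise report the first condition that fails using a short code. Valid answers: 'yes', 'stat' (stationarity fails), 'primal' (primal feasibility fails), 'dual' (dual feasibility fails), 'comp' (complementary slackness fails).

Gradient of f: grad f(x) = Q x + c = (0, 0)
Constraint values g_i(x) = a_i^T x - b_i:
  g_1((-3, 3)) = 2
Stationarity residual: grad f(x) + sum_i lambda_i a_i = (0, 0)
  -> stationarity OK
Primal feasibility (all g_i <= 0): FAILS
Dual feasibility (all lambda_i >= 0): OK
Complementary slackness (lambda_i * g_i(x) = 0 for all i): OK

Verdict: the first failing condition is primal_feasibility -> primal.

primal


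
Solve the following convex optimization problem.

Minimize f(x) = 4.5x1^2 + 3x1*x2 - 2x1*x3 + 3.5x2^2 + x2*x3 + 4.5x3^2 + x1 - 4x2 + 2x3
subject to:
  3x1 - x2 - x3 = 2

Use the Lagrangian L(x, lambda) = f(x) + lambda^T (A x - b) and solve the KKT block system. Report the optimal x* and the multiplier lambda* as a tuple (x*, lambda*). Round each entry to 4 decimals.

Form the Lagrangian:
  L(x, lambda) = (1/2) x^T Q x + c^T x + lambda^T (A x - b)
Stationarity (grad_x L = 0): Q x + c + A^T lambda = 0.
Primal feasibility: A x = b.

This gives the KKT block system:
  [ Q   A^T ] [ x     ]   [-c ]
  [ A    0  ] [ lambda ] = [ b ]

Solving the linear system:
  x*      = (0.5636, 0.0506, -0.3598)
  lambda* = (-2.3146)
  f(x*)   = 2.1354

x* = (0.5636, 0.0506, -0.3598), lambda* = (-2.3146)


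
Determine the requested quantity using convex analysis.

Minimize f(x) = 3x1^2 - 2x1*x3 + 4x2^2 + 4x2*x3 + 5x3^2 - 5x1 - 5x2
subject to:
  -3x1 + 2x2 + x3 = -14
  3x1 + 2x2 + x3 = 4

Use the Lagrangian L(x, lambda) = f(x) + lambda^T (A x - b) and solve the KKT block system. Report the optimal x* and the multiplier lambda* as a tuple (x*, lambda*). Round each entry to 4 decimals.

Form the Lagrangian:
  L(x, lambda) = (1/2) x^T Q x + c^T x + lambda^T (A x - b)
Stationarity (grad_x L = 0): Q x + c + A^T lambda = 0.
Primal feasibility: A x = b.

This gives the KKT block system:
  [ Q   A^T ] [ x     ]   [-c ]
  [ A    0  ] [ lambda ] = [ b ]

Solving the linear system:
  x*      = (3, -2.7188, 0.4375)
  lambda* = (8.2708, 4.2292)
  f(x*)   = 48.7344

x* = (3, -2.7188, 0.4375), lambda* = (8.2708, 4.2292)


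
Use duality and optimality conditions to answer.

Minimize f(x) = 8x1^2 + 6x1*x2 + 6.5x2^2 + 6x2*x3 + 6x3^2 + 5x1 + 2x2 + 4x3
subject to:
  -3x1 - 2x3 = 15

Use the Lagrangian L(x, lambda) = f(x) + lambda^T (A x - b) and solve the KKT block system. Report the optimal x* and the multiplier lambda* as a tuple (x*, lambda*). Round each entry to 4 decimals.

Form the Lagrangian:
  L(x, lambda) = (1/2) x^T Q x + c^T x + lambda^T (A x - b)
Stationarity (grad_x L = 0): Q x + c + A^T lambda = 0.
Primal feasibility: A x = b.

This gives the KKT block system:
  [ Q   A^T ] [ x     ]   [-c ]
  [ A    0  ] [ lambda ] = [ b ]

Solving the linear system:
  x*      = (-2.9327, 2.6309, -3.1009)
  lambda* = (-8.7127)
  f(x*)   = 54.4427

x* = (-2.9327, 2.6309, -3.1009), lambda* = (-8.7127)


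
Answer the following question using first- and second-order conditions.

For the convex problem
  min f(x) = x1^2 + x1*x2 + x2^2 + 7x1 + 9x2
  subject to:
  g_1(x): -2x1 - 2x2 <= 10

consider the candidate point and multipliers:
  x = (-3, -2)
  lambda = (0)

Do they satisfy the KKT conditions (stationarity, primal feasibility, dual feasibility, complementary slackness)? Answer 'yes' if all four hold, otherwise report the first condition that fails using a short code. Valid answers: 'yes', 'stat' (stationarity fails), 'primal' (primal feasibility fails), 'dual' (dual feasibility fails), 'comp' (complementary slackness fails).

Gradient of f: grad f(x) = Q x + c = (-1, 2)
Constraint values g_i(x) = a_i^T x - b_i:
  g_1((-3, -2)) = 0
Stationarity residual: grad f(x) + sum_i lambda_i a_i = (-1, 2)
  -> stationarity FAILS
Primal feasibility (all g_i <= 0): OK
Dual feasibility (all lambda_i >= 0): OK
Complementary slackness (lambda_i * g_i(x) = 0 for all i): OK

Verdict: the first failing condition is stationarity -> stat.

stat


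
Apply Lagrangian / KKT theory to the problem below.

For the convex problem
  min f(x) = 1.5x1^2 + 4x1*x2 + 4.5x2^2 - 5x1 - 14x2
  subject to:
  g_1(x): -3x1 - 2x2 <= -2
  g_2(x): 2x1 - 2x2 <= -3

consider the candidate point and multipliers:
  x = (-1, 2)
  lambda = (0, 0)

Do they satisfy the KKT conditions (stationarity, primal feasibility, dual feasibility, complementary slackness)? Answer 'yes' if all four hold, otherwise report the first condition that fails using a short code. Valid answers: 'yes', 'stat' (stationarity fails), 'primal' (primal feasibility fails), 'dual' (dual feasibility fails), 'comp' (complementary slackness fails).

Gradient of f: grad f(x) = Q x + c = (0, 0)
Constraint values g_i(x) = a_i^T x - b_i:
  g_1((-1, 2)) = 1
  g_2((-1, 2)) = -3
Stationarity residual: grad f(x) + sum_i lambda_i a_i = (0, 0)
  -> stationarity OK
Primal feasibility (all g_i <= 0): FAILS
Dual feasibility (all lambda_i >= 0): OK
Complementary slackness (lambda_i * g_i(x) = 0 for all i): OK

Verdict: the first failing condition is primal_feasibility -> primal.

primal


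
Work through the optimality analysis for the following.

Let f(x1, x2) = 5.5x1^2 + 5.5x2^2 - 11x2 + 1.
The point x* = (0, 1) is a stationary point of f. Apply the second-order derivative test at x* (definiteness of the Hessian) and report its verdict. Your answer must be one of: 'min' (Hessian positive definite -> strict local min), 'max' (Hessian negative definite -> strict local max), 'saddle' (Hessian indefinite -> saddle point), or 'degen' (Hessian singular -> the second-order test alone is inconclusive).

Compute the Hessian H = grad^2 f:
  H = [[11, 0], [0, 11]]
Verify stationarity: grad f(x*) = H x* + g = (0, 0).
Eigenvalues of H: 11, 11.
Both eigenvalues > 0, so H is positive definite -> x* is a strict local min.

min


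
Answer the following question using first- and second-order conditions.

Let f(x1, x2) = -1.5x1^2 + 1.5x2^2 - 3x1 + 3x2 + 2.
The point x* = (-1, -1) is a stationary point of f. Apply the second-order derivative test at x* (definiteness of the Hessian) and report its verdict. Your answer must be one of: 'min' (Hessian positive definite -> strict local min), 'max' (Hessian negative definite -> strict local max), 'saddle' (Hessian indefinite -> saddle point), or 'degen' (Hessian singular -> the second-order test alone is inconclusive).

Compute the Hessian H = grad^2 f:
  H = [[-3, 0], [0, 3]]
Verify stationarity: grad f(x*) = H x* + g = (0, 0).
Eigenvalues of H: -3, 3.
Eigenvalues have mixed signs, so H is indefinite -> x* is a saddle point.

saddle


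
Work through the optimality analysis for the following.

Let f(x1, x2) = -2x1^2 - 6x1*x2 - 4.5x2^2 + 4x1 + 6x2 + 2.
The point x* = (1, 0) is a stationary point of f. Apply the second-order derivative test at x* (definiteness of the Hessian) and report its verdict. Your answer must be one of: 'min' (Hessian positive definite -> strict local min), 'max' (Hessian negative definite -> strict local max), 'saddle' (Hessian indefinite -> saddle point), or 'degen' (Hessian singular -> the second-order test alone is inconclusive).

Compute the Hessian H = grad^2 f:
  H = [[-4, -6], [-6, -9]]
Verify stationarity: grad f(x*) = H x* + g = (0, 0).
Eigenvalues of H: -13, 0.
H has a zero eigenvalue (singular; negative semidefinite but not definite), so H is neither positive definite, negative definite, nor indefinite. The second-order test alone is inconclusive -> degen.
(Indeed, f is constant along the null direction of H through x*, so x* is not a strict local extremum.)

degen


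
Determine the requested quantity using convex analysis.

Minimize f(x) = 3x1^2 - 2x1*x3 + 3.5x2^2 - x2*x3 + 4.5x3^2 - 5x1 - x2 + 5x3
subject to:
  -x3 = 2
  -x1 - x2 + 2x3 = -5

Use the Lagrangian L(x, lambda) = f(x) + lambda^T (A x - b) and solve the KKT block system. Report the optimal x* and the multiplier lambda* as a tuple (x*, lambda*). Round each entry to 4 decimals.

Form the Lagrangian:
  L(x, lambda) = (1/2) x^T Q x + c^T x + lambda^T (A x - b)
Stationarity (grad_x L = 0): Q x + c + A^T lambda = 0.
Primal feasibility: A x = b.

This gives the KKT block system:
  [ Q   A^T ] [ x     ]   [-c ]
  [ A    0  ] [ lambda ] = [ b ]

Solving the linear system:
  x*      = (0.6923, 0.3077, -2)
  lambda* = (-8.3846, 3.1538)
  f(x*)   = 9.3846

x* = (0.6923, 0.3077, -2), lambda* = (-8.3846, 3.1538)


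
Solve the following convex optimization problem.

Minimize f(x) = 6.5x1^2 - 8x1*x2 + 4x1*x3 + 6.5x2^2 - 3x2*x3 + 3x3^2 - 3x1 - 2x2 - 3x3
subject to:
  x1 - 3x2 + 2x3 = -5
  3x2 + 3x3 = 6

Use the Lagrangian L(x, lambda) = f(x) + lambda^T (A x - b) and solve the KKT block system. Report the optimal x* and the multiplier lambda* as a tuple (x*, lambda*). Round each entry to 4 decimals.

Form the Lagrangian:
  L(x, lambda) = (1/2) x^T Q x + c^T x + lambda^T (A x - b)
Stationarity (grad_x L = 0): Q x + c + A^T lambda = 0.
Primal feasibility: A x = b.

This gives the KKT block system:
  [ Q   A^T ] [ x     ]   [-c ]
  [ A    0  ] [ lambda ] = [ b ]

Solving the linear system:
  x*      = (1.1957, 2.0391, -0.0391)
  lambda* = (3.9261, -1.0942)
  f(x*)   = 9.3239

x* = (1.1957, 2.0391, -0.0391), lambda* = (3.9261, -1.0942)


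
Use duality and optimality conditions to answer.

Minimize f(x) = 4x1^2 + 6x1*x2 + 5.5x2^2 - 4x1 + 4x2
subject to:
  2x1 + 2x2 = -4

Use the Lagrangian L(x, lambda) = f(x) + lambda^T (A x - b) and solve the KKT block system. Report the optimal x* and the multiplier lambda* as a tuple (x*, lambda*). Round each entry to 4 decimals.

Form the Lagrangian:
  L(x, lambda) = (1/2) x^T Q x + c^T x + lambda^T (A x - b)
Stationarity (grad_x L = 0): Q x + c + A^T lambda = 0.
Primal feasibility: A x = b.

This gives the KKT block system:
  [ Q   A^T ] [ x     ]   [-c ]
  [ A    0  ] [ lambda ] = [ b ]

Solving the linear system:
  x*      = (-0.2857, -1.7143)
  lambda* = (8.2857)
  f(x*)   = 13.7143

x* = (-0.2857, -1.7143), lambda* = (8.2857)


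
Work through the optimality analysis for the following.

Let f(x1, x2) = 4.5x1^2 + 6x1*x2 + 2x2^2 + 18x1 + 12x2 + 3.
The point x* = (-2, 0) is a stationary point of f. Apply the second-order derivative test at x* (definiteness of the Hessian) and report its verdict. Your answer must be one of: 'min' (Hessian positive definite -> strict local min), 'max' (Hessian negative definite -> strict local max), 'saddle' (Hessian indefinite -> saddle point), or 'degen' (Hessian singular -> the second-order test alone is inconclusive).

Compute the Hessian H = grad^2 f:
  H = [[9, 6], [6, 4]]
Verify stationarity: grad f(x*) = H x* + g = (0, 0).
Eigenvalues of H: 0, 13.
H has a zero eigenvalue (singular; positive semidefinite but not definite), so H is neither positive definite, negative definite, nor indefinite. The second-order test alone is inconclusive -> degen.
(Indeed, f is constant along the null direction of H through x*, so x* is not a strict local extremum.)

degen


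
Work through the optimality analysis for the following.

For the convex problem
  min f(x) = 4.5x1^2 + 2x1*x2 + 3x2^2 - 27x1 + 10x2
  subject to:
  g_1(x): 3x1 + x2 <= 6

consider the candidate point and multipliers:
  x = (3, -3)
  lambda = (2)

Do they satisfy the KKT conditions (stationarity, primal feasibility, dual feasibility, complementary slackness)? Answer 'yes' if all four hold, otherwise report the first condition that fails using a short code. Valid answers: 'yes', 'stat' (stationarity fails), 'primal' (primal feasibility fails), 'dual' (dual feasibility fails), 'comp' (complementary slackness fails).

Gradient of f: grad f(x) = Q x + c = (-6, -2)
Constraint values g_i(x) = a_i^T x - b_i:
  g_1((3, -3)) = 0
Stationarity residual: grad f(x) + sum_i lambda_i a_i = (0, 0)
  -> stationarity OK
Primal feasibility (all g_i <= 0): OK
Dual feasibility (all lambda_i >= 0): OK
Complementary slackness (lambda_i * g_i(x) = 0 for all i): OK

Verdict: yes, KKT holds.

yes


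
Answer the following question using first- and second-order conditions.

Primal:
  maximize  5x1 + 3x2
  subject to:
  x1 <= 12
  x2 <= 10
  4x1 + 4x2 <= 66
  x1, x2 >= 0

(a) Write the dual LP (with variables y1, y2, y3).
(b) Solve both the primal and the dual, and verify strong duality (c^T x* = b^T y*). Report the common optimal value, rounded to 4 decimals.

The standard primal-dual pair for 'max c^T x s.t. A x <= b, x >= 0' is:
  Dual:  min b^T y  s.t.  A^T y >= c,  y >= 0.

So the dual LP is:
  minimize  12y1 + 10y2 + 66y3
  subject to:
    y1 + 4y3 >= 5
    y2 + 4y3 >= 3
    y1, y2, y3 >= 0

Solving the primal: x* = (12, 4.5).
  primal value c^T x* = 73.5.
Solving the dual: y* = (2, 0, 0.75).
  dual value b^T y* = 73.5.
Strong duality: c^T x* = b^T y*. Confirmed.

73.5


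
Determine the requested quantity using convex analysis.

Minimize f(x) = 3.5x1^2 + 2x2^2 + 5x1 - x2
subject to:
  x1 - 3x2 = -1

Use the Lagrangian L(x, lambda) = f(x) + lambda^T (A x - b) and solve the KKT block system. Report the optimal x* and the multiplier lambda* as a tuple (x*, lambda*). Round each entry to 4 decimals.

Form the Lagrangian:
  L(x, lambda) = (1/2) x^T Q x + c^T x + lambda^T (A x - b)
Stationarity (grad_x L = 0): Q x + c + A^T lambda = 0.
Primal feasibility: A x = b.

This gives the KKT block system:
  [ Q   A^T ] [ x     ]   [-c ]
  [ A    0  ] [ lambda ] = [ b ]

Solving the linear system:
  x*      = (-0.6866, 0.1045)
  lambda* = (-0.194)
  f(x*)   = -1.8657

x* = (-0.6866, 0.1045), lambda* = (-0.194)


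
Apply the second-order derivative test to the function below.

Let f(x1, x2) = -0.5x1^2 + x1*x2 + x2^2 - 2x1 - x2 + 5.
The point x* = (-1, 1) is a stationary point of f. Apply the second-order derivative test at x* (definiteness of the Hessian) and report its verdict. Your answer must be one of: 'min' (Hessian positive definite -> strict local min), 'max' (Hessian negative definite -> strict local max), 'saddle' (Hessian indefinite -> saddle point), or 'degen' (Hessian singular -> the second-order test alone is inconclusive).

Compute the Hessian H = grad^2 f:
  H = [[-1, 1], [1, 2]]
Verify stationarity: grad f(x*) = H x* + g = (0, 0).
Eigenvalues of H: -1.3028, 2.3028.
Eigenvalues have mixed signs, so H is indefinite -> x* is a saddle point.

saddle


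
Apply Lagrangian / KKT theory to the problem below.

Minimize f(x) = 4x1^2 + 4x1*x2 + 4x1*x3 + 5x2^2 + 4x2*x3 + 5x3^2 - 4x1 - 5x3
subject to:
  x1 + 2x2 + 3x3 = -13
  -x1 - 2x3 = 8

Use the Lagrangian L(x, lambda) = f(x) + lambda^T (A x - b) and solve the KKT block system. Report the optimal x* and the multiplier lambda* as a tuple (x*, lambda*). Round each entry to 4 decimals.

Form the Lagrangian:
  L(x, lambda) = (1/2) x^T Q x + c^T x + lambda^T (A x - b)
Stationarity (grad_x L = 0): Q x + c + A^T lambda = 0.
Primal feasibility: A x = b.

This gives the KKT block system:
  [ Q   A^T ] [ x     ]   [-c ]
  [ A    0  ] [ lambda ] = [ b ]

Solving the linear system:
  x*      = (0.4615, -0.3846, -4.2308)
  lambda* = (9.4615, -9.3077)
  f(x*)   = 108.3846

x* = (0.4615, -0.3846, -4.2308), lambda* = (9.4615, -9.3077)


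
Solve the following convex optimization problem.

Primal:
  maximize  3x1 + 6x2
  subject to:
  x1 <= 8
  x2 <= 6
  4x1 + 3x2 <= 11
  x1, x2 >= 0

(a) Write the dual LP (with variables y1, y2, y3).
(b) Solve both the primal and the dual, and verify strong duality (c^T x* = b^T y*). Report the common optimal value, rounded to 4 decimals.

The standard primal-dual pair for 'max c^T x s.t. A x <= b, x >= 0' is:
  Dual:  min b^T y  s.t.  A^T y >= c,  y >= 0.

So the dual LP is:
  minimize  8y1 + 6y2 + 11y3
  subject to:
    y1 + 4y3 >= 3
    y2 + 3y3 >= 6
    y1, y2, y3 >= 0

Solving the primal: x* = (0, 3.6667).
  primal value c^T x* = 22.
Solving the dual: y* = (0, 0, 2).
  dual value b^T y* = 22.
Strong duality: c^T x* = b^T y*. Confirmed.

22


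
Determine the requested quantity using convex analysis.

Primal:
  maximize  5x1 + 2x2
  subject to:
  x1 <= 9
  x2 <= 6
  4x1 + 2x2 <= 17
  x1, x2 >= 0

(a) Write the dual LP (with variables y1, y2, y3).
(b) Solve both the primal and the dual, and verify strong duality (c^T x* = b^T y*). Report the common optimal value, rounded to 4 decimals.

The standard primal-dual pair for 'max c^T x s.t. A x <= b, x >= 0' is:
  Dual:  min b^T y  s.t.  A^T y >= c,  y >= 0.

So the dual LP is:
  minimize  9y1 + 6y2 + 17y3
  subject to:
    y1 + 4y3 >= 5
    y2 + 2y3 >= 2
    y1, y2, y3 >= 0

Solving the primal: x* = (4.25, 0).
  primal value c^T x* = 21.25.
Solving the dual: y* = (0, 0, 1.25).
  dual value b^T y* = 21.25.
Strong duality: c^T x* = b^T y*. Confirmed.

21.25


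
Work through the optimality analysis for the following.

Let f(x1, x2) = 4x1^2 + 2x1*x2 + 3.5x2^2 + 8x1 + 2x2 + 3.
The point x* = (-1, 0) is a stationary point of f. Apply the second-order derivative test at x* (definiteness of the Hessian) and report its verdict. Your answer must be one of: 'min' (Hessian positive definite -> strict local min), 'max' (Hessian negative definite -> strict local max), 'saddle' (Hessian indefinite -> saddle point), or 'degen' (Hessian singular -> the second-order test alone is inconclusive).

Compute the Hessian H = grad^2 f:
  H = [[8, 2], [2, 7]]
Verify stationarity: grad f(x*) = H x* + g = (0, 0).
Eigenvalues of H: 5.4384, 9.5616.
Both eigenvalues > 0, so H is positive definite -> x* is a strict local min.

min


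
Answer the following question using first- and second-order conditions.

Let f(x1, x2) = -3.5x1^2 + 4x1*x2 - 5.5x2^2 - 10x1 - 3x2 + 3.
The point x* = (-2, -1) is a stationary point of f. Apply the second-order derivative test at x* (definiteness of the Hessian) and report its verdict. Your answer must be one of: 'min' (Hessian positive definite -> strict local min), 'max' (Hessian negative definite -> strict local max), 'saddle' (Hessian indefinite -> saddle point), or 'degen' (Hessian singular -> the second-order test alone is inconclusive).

Compute the Hessian H = grad^2 f:
  H = [[-7, 4], [4, -11]]
Verify stationarity: grad f(x*) = H x* + g = (0, 0).
Eigenvalues of H: -13.4721, -4.5279.
Both eigenvalues < 0, so H is negative definite -> x* is a strict local max.

max
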